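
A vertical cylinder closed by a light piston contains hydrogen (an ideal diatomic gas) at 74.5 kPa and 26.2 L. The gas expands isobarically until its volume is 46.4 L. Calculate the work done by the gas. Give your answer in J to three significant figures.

Isobaric: W = P ΔV.
W = (74.5 kPa)(46.4 − 26.2 L) = (74.5)(20.2) = 1505 J.

W ≈ 1500 J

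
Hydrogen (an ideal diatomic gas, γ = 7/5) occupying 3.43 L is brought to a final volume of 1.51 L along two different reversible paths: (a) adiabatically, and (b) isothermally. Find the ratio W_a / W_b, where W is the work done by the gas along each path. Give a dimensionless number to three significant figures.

Path (a) adiabatic: W = P₁V₁(1 − (V₁/V₂)^(γ−1))/(γ−1) → W_a/(P₁V₁) = -0.9711.
Path (b) isothermal: W = P₁V₁ ln(V₂/V₁) → W_b/(P₁V₁) = -0.8205.
W_a / W_b = -0.9711 / -0.8205 = 1.184.

W_a / W_b ≈ 1.18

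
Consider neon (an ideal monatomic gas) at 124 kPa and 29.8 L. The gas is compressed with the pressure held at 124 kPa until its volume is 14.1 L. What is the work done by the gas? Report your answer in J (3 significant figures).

Isobaric: W = P ΔV.
W = (124 kPa)(14.1 − 29.8 L) = (124)(-15.7) = -1947 J.

W ≈ -1950 J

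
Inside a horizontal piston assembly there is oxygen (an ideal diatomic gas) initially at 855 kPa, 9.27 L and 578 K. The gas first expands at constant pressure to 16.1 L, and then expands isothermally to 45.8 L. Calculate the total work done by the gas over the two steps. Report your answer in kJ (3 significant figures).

Step 1 (isobaric): W = PΔV = (855 kPa)(16.1 − 9.27 L) = 5840 J.
After step 1: P = 855 kPa, V = 16.1 L, T = 1004 K.
Step 2 (isothermal): W = P₁V₁ ln(V₂/V₁) = (13766) ln(45.8/16.1) = 14391 J.
W_total = 5840 + 14391 = 20231 J.

W_total ≈ 20.2 kJ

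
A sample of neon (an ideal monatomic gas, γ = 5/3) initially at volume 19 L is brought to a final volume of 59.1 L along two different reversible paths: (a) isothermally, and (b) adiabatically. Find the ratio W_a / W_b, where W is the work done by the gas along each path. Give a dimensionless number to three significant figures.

Path (a) isothermal: W = P₁V₁ ln(V₂/V₁) → W_a/(P₁V₁) = 1.135.
Path (b) adiabatic: W = P₁V₁(1 − (V₁/V₂)^(γ−1))/(γ−1) → W_b/(P₁V₁) = 0.7961.
W_a / W_b = 1.135 / 0.7961 = 1.426.

W_a / W_b ≈ 1.43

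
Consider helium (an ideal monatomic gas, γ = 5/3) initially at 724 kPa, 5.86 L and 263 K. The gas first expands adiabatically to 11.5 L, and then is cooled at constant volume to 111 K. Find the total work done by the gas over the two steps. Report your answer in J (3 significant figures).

Step 1 (adiabatic): W = (P₁V₁ − P₂V₂)/(γ−1) = (4243 − 2707)/0.667 = 2304 J.
Step 2 (isochoric): W = 0 (constant volume).
W_total = 2304 + 0 = 2304 J.

W_total ≈ 2300 J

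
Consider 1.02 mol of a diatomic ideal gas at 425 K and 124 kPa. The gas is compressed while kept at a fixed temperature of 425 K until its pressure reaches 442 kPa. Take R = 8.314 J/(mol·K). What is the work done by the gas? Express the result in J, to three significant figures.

Isothermal process: W = nRT ln(V₂/V₁) = nRT ln(P₁/P₂).
W = (1.02)(8.314)(425) × ln(124/442)
  = 3604 × ln(0.2805) = 3604 × -1.271
W_by_gas = -4581 J.

W ≈ -4580 J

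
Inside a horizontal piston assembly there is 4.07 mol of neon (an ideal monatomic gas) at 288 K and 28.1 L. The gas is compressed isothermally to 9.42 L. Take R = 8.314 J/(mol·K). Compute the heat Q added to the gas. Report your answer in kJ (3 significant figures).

Q ≈ -10.7 kJ

Isothermal ⇒ ΔU = 0, so Q = W = nRT ln(V₂/V₁).
Q = (4.07)(8.314)(288) ln(9.42/28.1) = 9745 × -1.093 = -10651 J.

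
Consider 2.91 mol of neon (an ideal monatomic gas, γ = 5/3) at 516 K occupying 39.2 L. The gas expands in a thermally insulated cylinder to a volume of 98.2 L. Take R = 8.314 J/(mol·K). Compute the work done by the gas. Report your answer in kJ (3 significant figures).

Adiabatic: TV^(γ−1) = const with γ = 5/3.
T₂ = T₁ (V₁/V₂)^(γ−1) = 516 × (39.2/98.2)^0.667 = 516 × 0.5421 = 279.7 K.
W_by = nCᵥ(T₁ − T₂) = (2.91)(12.47)(516 − 279.7) = 8574 J.

W ≈ 8.57 kJ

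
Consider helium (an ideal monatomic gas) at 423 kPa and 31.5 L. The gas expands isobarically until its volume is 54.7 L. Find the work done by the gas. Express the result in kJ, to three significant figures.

Isobaric: W = P ΔV.
W = (423 kPa)(54.7 − 31.5 L) = (423)(23.2) = 9814 J.

W ≈ 9.81 kJ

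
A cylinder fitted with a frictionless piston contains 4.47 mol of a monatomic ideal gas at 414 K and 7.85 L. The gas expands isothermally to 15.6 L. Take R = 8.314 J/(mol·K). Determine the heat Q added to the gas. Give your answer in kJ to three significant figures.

Q ≈ 10.6 kJ

Isothermal ⇒ ΔU = 0, so Q = W = nRT ln(V₂/V₁).
Q = (4.47)(8.314)(414) ln(15.6/7.85) = 15386 × 0.6868 = 10566 J.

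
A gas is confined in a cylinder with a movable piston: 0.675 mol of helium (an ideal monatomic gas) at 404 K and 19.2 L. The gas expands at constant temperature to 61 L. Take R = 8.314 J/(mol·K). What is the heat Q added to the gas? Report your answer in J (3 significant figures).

Isothermal ⇒ ΔU = 0, so Q = W = nRT ln(V₂/V₁).
Q = (0.675)(8.314)(404) ln(61/19.2) = 2267 × 1.156 = 2621 J.

Q ≈ 2620 J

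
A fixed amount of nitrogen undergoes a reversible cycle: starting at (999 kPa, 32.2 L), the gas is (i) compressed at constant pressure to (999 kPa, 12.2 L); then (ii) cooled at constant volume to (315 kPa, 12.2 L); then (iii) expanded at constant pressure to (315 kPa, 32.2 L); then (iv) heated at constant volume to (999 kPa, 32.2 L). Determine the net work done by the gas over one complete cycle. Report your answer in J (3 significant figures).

W_net ≈ -13700 J

Constant-volume legs do no work.
W(i) = (999)(12.2 − 32.2) = -19980 J; W(iii) = (315)(32.2 − 12.2) = 6300 J.
W_net = -19980 + 6300 = -13680 J (the counter-clockwise enclosed area).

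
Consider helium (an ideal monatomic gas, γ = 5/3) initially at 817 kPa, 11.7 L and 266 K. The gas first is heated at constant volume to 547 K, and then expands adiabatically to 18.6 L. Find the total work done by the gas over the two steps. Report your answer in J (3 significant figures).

W_total ≈ 7840 J

Step 1 (isochoric): W = 0 (constant volume).
After step 1: P = 1680 kPa (V unchanged).
Step 2 (adiabatic): W = (P₁V₁ − P₂V₂)/(γ−1) = (19657 − 14431)/0.667 = 7839 J.
W_total = 0 + 7839 = 7839 J.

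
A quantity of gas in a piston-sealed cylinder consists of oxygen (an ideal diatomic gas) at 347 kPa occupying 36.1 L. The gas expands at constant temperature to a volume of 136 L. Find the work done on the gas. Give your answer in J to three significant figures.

Isothermal: W = nRT ln(V₂/V₁) = P₁V₁ ln(V₂/V₁).
P₁V₁ = (347 kPa)(36.1 L) = 12527 J.
W = 12527 × ln(136/36.1) = 12527 × 1.326
W_by_gas = 16615 J; work on gas = −W_by = -16615 J.

W ≈ -16600 J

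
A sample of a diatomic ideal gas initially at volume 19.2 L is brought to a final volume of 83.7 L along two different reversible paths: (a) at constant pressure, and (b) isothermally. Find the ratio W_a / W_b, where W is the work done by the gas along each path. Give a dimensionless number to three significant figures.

W_a / W_b ≈ 2.28

Path (a) isobaric: W = P₁(V₂ − V₁) → W_a/(P₁V₁) = 3.359.
Path (b) isothermal: W = P₁V₁ ln(V₂/V₁) → W_b/(P₁V₁) = 1.472.
W_a / W_b = 3.359 / 1.472 = 2.282.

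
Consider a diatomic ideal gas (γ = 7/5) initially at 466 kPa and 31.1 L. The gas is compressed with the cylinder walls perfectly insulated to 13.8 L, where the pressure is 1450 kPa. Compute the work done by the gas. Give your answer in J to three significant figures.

W ≈ -13800 J

Adiabatic: W = (P₁V₁ − P₂V₂)/(γ − 1) with γ = 7/5.
P₁V₁ = 14493 J, P₂V₂ = 20010 J.
W = (14493 − 20010) / 0.4 = -13794 J.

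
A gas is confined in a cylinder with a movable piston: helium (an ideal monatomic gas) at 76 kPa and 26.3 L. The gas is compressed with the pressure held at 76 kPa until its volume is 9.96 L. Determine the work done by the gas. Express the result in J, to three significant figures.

Isobaric: W = P ΔV.
W = (76 kPa)(9.96 − 26.3 L) = (76)(-16.34) = -1242 J.

W ≈ -1240 J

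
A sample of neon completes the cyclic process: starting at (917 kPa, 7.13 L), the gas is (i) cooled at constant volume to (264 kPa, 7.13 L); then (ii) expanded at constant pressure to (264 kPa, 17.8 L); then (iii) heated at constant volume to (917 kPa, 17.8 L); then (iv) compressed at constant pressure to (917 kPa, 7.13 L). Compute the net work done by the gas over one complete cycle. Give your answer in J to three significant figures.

W_net ≈ -6970 J

Constant-volume legs do no work.
W(ii) = (264)(17.8 − 7.13) = 2817 J; W(iv) = (917)(7.13 − 17.8) = -9784 J.
W_net = 2817 − 9784 = -6968 J (the counter-clockwise enclosed area).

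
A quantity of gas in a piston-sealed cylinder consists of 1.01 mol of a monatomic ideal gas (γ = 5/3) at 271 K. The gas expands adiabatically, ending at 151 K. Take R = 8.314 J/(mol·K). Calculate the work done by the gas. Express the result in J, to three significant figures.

W ≈ 1510 J

Adiabatic ⇒ Q = 0, so W_by = −ΔU = nCᵥ(T₁ − T₂).
Cᵥ = 3R/2 = 12.47 J/(mol·K).
W = (1.01)(12.47)(271 − 151) = 1511 J.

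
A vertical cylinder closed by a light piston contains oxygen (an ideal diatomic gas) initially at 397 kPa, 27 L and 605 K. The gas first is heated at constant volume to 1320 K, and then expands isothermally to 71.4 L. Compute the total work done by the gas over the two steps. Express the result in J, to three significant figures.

Step 1 (isochoric): W = 0 (constant volume).
After step 1: P = 866.2 kPa (V unchanged).
Step 2 (isothermal): W = P₁V₁ ln(V₂/V₁) = (23387) ln(71.4/27) = 22743 J.
W_total = 0 + 22743 = 22743 J.

W_total ≈ 22700 J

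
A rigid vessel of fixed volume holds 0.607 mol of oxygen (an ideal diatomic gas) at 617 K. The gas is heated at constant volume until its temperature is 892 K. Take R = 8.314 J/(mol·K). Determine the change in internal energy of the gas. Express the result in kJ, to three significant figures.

Constant volume ⇒ W = 0, so Q = ΔU = nCᵥΔT with Cᵥ = 5R/2 = 20.79 J/(mol·K).
ΔU = (0.607)(20.79)(892 − 617) = 3470 J.

ΔU ≈ 3.47 kJ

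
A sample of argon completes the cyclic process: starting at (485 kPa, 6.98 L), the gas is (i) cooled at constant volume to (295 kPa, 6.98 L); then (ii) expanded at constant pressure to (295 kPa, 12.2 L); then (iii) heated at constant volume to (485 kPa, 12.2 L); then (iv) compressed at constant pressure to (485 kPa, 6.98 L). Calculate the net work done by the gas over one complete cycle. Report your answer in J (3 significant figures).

Constant-volume legs do no work.
W(ii) = (295)(12.2 − 6.98) = 1540 J; W(iv) = (485)(6.98 − 12.2) = -2532 J.
W_net = 1540 − 2532 = -991.8 J (the counter-clockwise enclosed area).

W_net ≈ -992 J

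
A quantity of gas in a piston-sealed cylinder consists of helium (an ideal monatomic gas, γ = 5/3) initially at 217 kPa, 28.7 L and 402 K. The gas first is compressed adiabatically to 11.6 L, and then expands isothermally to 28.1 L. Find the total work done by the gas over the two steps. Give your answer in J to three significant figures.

W_total ≈ 2330 J

Step 1 (adiabatic): W = (P₁V₁ − P₂V₂)/(γ−1) = (6228 − 11393)/0.667 = -7747 J.
After step 1: P = 982.1 kPa, V = 11.6 L, T = 735.4 K.
Step 2 (isothermal): W = P₁V₁ ln(V₂/V₁) = (11393) ln(28.1/11.6) = 10080 J.
W_total = -7747 + 10080 = 2333 J.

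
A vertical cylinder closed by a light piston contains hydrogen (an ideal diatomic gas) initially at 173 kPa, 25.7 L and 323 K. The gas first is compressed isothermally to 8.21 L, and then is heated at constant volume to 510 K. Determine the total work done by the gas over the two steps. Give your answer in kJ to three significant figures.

Step 1 (isothermal): W = P₁V₁ ln(V₂/V₁) = (4446) ln(8.21/25.7) = -5074 J.
Step 2 (isochoric): W = 0 (constant volume).
W_total = -5074 + 0 = -5074 J.

W_total ≈ -5.07 kJ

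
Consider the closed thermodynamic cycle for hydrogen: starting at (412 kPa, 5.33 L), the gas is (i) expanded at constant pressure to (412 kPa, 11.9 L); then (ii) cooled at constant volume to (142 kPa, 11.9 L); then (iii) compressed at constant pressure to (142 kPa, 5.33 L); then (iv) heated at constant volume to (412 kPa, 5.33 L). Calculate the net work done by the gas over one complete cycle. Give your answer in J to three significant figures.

W_net ≈ 1770 J

Constant-volume legs do no work.
W(i) = (412)(11.9 − 5.33) = 2707 J; W(iii) = (142)(5.33 − 11.9) = -932.9 J.
W_net = 2707 − 932.9 = 1774 J (the clockwise enclosed area).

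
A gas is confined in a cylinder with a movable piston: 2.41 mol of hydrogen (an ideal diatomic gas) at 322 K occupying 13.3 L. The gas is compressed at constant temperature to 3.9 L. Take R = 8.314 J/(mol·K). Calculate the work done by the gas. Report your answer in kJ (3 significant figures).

Isothermal: W = nRT ln(V₂/V₁).
W = (2.41)(8.314)(322) × ln(3.9/13.3)
  = 6452 × -1.227
W_by_gas = -7915 J.

W ≈ -7.92 kJ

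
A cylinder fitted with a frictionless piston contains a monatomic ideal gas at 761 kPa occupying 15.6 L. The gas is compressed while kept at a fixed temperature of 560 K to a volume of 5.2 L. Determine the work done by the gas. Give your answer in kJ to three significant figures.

W ≈ -13.0 kJ

Isothermal: W = nRT ln(V₂/V₁) = P₁V₁ ln(V₂/V₁).
P₁V₁ = (761 kPa)(15.6 L) = 11872 J.
W = 11872 × ln(5.2/15.6) = 11872 × -1.099
W_by_gas = -13042 J.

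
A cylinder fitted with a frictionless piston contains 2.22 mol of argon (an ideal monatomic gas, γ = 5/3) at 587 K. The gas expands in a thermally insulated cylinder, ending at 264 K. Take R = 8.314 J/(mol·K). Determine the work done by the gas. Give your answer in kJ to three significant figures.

W ≈ 8.94 kJ

Adiabatic ⇒ Q = 0, so W_by = −ΔU = nCᵥ(T₁ − T₂).
Cᵥ = 3R/2 = 12.47 J/(mol·K).
W = (2.22)(12.47)(587 − 264) = 8942 J.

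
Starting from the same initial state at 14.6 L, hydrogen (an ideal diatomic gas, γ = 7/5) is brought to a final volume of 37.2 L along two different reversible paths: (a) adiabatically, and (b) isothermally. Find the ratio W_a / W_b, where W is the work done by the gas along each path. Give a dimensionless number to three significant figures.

W_a / W_b ≈ 0.834

Path (a) adiabatic: W = P₁V₁(1 − (V₁/V₂)^(γ−1))/(γ−1) → W_a/(P₁V₁) = 0.7803.
Path (b) isothermal: W = P₁V₁ ln(V₂/V₁) → W_b/(P₁V₁) = 0.9353.
W_a / W_b = 0.7803 / 0.9353 = 0.8342.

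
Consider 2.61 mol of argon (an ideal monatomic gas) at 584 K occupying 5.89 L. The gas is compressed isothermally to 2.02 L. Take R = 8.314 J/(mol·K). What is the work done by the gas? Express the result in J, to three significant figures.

Isothermal: W = nRT ln(V₂/V₁).
W = (2.61)(8.314)(584) × ln(2.02/5.89)
  = 12673 × -1.07
W_by_gas = -13562 J.

W ≈ -13600 J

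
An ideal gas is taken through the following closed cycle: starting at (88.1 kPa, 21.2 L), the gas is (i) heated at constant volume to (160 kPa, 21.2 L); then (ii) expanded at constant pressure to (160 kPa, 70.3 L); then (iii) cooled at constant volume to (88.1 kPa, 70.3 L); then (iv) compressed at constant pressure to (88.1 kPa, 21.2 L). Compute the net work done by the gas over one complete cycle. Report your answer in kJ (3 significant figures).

W_net ≈ 3.53 kJ

Constant-volume legs do no work.
W(ii) = (160)(70.3 − 21.2) = 7856 J; W(iv) = (88.1)(21.2 − 70.3) = -4326 J.
W_net = 7856 − 4326 = 3530 J (the clockwise enclosed area).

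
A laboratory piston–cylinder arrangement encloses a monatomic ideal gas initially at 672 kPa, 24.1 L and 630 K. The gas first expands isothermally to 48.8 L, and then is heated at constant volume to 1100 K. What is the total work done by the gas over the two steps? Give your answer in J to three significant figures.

Step 1 (isothermal): W = P₁V₁ ln(V₂/V₁) = (16195) ln(48.8/24.1) = 11426 J.
Step 2 (isochoric): W = 0 (constant volume).
W_total = 11426 + 0 = 11426 J.

W_total ≈ 11400 J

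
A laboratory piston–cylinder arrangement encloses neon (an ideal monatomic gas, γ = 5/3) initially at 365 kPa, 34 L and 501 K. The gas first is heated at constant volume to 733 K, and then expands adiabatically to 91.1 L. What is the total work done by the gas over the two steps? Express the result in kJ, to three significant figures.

Step 1 (isochoric): W = 0 (constant volume).
After step 1: P = 534 kPa (V unchanged).
Step 2 (adiabatic): W = (P₁V₁ − P₂V₂)/(γ−1) = (18157 − 9412)/0.667 = 13117 J.
W_total = 0 + 13117 = 13117 J.

W_total ≈ 13.1 kJ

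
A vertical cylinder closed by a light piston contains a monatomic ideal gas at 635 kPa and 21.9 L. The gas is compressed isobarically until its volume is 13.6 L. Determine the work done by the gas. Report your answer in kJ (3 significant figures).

Isobaric: W = P ΔV.
W = (635 kPa)(13.6 − 21.9 L) = (635)(-8.3) = -5270 J.

W ≈ -5.27 kJ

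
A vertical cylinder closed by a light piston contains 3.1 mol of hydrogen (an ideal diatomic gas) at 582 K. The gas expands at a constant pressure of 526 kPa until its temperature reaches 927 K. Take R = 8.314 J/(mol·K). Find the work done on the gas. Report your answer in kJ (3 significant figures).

Isobaric: W = P ΔV = nR ΔT.
W = (3.1)(8.314)(927 − 582) = 8892 J.
Work on gas = −W_by = -8892 J.

W ≈ -8.89 kJ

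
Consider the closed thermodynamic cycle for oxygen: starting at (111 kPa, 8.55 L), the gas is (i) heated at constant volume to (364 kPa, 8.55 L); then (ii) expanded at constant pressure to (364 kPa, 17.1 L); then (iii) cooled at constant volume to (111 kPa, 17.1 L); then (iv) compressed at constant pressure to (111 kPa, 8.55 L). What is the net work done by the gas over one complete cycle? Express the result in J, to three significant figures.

Constant-volume legs do no work.
W(ii) = (364)(17.1 − 8.55) = 3112 J; W(iv) = (111)(8.55 − 17.1) = -949.1 J.
W_net = 3112 − 949.1 = 2163 J (the clockwise enclosed area).

W_net ≈ 2160 J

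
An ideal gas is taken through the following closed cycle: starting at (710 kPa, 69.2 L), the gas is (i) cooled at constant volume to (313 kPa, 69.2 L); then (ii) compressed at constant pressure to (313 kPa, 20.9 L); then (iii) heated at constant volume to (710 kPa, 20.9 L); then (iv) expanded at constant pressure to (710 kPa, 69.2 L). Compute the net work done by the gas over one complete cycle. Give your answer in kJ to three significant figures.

W_net ≈ 19.2 kJ

Constant-volume legs do no work.
W(ii) = (313)(20.9 − 69.2) = -15118 J; W(iv) = (710)(69.2 − 20.9) = 34293 J.
W_net = -15118 + 34293 = 19175 J (the clockwise enclosed area).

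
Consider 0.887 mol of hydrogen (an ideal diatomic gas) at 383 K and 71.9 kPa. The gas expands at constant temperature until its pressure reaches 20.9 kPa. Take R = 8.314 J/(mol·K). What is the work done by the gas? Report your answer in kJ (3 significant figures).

W ≈ 3.49 kJ

Isothermal process: W = nRT ln(V₂/V₁) = nRT ln(P₁/P₂).
W = (0.887)(8.314)(383) × ln(71.9/20.9)
  = 2824 × ln(3.44) = 2824 × 1.236
W_by_gas = 3490 J.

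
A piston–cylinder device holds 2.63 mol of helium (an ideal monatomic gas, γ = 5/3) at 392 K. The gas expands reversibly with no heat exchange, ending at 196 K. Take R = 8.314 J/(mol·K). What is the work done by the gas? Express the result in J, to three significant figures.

Adiabatic ⇒ Q = 0, so W_by = −ΔU = nCᵥ(T₁ − T₂).
Cᵥ = 3R/2 = 12.47 J/(mol·K).
W = (2.63)(12.47)(392 − 196) = 6429 J.

W ≈ 6430 J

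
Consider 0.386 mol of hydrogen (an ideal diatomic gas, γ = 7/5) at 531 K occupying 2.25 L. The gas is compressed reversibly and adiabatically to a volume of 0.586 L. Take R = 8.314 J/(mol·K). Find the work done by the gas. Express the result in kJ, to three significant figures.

Adiabatic: TV^(γ−1) = const with γ = 7/5.
T₂ = T₁ (V₁/V₂)^(γ−1) = 531 × (2.25/0.586)^0.4 = 531 × 1.713 = 909.5 K.
W_by = nCᵥ(T₁ − T₂) = (0.386)(20.79)(531 − 909.5) = -3037 J.

W ≈ -3.04 kJ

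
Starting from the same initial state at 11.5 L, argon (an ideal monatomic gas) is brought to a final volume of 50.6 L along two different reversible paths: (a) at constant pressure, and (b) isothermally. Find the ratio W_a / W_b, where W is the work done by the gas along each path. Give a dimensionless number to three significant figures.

W_a / W_b ≈ 2.29

Path (a) isobaric: W = P₁(V₂ − V₁) → W_a/(P₁V₁) = 3.4.
Path (b) isothermal: W = P₁V₁ ln(V₂/V₁) → W_b/(P₁V₁) = 1.482.
W_a / W_b = 3.4 / 1.482 = 2.295.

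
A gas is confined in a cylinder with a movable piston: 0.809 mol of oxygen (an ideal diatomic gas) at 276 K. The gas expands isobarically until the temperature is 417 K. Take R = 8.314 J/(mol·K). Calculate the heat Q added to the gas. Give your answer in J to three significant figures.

Q ≈ 3320 J

Isobaric: W = nRΔT = (0.809)(8.314)(141) = 948.4 J.
ΔU = nCᵥΔT with Cᵥ = 5R/2: ΔU = (0.809)(20.79)(141) = 2371 J.
Q = ΔU + W = 2371 + 948.4 = 3319 J.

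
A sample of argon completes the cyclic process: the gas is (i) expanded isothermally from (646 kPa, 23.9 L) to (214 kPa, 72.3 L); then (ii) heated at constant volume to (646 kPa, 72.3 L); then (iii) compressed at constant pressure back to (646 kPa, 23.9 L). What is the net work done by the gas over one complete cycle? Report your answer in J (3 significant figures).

W_net ≈ -14200 J

Leg (i): W = PᵢVᵢ ln(V_f/Vᵢ) = (15439) ln(72.3/23.9) = 17091 J.
Leg (ii): W = 0.
Leg (iii): W = PΔV = (646)(23.9 − 72.3) = -31266 J.
W_net = 17091 − 31266 = -14176 J.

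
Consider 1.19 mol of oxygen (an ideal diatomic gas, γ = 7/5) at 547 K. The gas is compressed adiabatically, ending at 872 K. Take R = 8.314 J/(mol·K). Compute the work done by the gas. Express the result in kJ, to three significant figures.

Adiabatic ⇒ Q = 0, so W_by = −ΔU = nCᵥ(T₁ − T₂).
Cᵥ = 5R/2 = 20.79 J/(mol·K).
W = (1.19)(20.79)(547 − 872) = -8039 J.

W ≈ -8.04 kJ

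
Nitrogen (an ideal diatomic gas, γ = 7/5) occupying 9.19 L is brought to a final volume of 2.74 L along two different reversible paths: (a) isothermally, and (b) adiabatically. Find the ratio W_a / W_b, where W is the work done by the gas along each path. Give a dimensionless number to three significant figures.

Path (a) isothermal: W = P₁V₁ ln(V₂/V₁) → W_a/(P₁V₁) = -1.21.
Path (b) adiabatic: W = P₁V₁(1 − (V₁/V₂)^(γ−1))/(γ−1) → W_b/(P₁V₁) = -1.557.
W_a / W_b = -1.21 / -1.557 = 0.7774.

W_a / W_b ≈ 0.777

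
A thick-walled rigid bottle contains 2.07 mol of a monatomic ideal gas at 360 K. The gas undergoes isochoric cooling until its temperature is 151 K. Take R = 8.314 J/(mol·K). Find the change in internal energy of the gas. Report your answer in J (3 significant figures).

Constant volume ⇒ W = 0, so Q = ΔU = nCᵥΔT with Cᵥ = 3R/2 = 12.47 J/(mol·K).
ΔU = (2.07)(12.47)(151 − 360) = -5395 J.

ΔU ≈ -5400 J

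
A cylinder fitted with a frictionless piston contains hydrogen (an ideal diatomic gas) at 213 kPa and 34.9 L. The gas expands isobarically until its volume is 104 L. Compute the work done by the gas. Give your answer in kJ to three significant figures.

W ≈ 14.7 kJ

Isobaric: W = P ΔV.
W = (213 kPa)(104 − 34.9 L) = (213)(69.1) = 14718 J.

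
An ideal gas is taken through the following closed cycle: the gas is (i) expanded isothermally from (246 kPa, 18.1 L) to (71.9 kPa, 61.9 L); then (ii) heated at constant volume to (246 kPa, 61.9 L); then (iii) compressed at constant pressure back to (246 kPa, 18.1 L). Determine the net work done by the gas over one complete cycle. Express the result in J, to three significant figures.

Leg (i): W = PᵢVᵢ ln(V_f/Vᵢ) = (4453) ln(61.9/18.1) = 5475 J.
Leg (ii): W = 0.
Leg (iii): W = PΔV = (246)(18.1 − 61.9) = -10775 J.
W_net = 5475 − 10775 = -5300 J.

W_net ≈ -5300 J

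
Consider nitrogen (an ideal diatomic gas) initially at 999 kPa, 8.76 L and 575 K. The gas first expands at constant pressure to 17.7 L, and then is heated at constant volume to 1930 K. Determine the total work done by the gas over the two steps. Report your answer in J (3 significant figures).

W_total ≈ 8930 J

Step 1 (isobaric): W = PΔV = (999 kPa)(17.7 − 8.76 L) = 8931 J.
Step 2 (isochoric): W = 0 (constant volume).
W_total = 8931 + 0 = 8931 J.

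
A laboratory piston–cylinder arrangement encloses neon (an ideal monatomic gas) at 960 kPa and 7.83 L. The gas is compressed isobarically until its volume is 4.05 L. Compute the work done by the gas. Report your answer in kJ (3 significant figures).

Isobaric: W = P ΔV.
W = (960 kPa)(4.05 − 7.83 L) = (960)(-3.78) = -3629 J.

W ≈ -3.63 kJ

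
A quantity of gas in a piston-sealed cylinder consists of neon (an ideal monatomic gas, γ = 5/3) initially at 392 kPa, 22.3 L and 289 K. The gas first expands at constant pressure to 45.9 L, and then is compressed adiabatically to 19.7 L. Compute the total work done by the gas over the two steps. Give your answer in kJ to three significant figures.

Step 1 (isobaric): W = PΔV = (392 kPa)(45.9 − 22.3 L) = 9251 J.
After step 1: P = 392 kPa, V = 45.9 L, T = 594.8 K.
Step 2 (adiabatic): W = (P₁V₁ − P₂V₂)/(γ−1) = (17993 − 31623)/0.667 = -20445 J.
W_total = 9251 − 20445 = -11193 J.

W_total ≈ -11.2 kJ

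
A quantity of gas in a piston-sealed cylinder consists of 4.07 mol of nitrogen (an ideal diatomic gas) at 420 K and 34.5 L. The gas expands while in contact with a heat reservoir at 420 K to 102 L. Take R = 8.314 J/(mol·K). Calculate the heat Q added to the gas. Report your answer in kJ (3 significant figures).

Isothermal ⇒ ΔU = 0, so Q = W = nRT ln(V₂/V₁).
Q = (4.07)(8.314)(420) ln(102/34.5) = 14212 × 1.084 = 15406 J.

Q ≈ 15.4 kJ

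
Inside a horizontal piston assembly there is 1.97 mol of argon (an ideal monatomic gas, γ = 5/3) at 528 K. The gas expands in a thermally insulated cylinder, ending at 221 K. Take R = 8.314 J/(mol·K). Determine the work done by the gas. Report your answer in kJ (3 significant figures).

W ≈ 7.54 kJ

Adiabatic ⇒ Q = 0, so W_by = −ΔU = nCᵥ(T₁ − T₂).
Cᵥ = 3R/2 = 12.47 J/(mol·K).
W = (1.97)(12.47)(528 − 221) = 7542 J.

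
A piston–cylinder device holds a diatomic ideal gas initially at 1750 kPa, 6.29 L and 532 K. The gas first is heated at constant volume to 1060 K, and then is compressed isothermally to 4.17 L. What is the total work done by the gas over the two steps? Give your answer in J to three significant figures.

W_total ≈ -9020 J

Step 1 (isochoric): W = 0 (constant volume).
After step 1: P = 3487 kPa (V unchanged).
Step 2 (isothermal): W = P₁V₁ ln(V₂/V₁) = (21932) ln(4.17/6.29) = -9015 J.
W_total = 0 − 9015 = -9015 J.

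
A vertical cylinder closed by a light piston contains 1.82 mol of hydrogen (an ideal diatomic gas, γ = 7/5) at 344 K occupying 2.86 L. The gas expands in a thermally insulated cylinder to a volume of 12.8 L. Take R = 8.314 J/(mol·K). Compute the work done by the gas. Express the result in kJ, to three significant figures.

Adiabatic: TV^(γ−1) = const with γ = 7/5.
T₂ = T₁ (V₁/V₂)^(γ−1) = 344 × (2.86/12.8)^0.4 = 344 × 0.5491 = 188.9 K.
W_by = nCᵥ(T₁ − T₂) = (1.82)(20.79)(344 − 188.9) = 5867 J.

W ≈ 5.87 kJ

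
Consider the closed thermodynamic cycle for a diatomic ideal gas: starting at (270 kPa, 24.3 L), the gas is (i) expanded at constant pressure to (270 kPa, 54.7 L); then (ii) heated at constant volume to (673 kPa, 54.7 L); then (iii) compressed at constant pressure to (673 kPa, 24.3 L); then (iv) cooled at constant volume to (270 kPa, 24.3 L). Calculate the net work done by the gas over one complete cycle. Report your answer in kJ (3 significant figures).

W_net ≈ -12.3 kJ

Constant-volume legs do no work.
W(i) = (270)(54.7 − 24.3) = 8208 J; W(iii) = (673)(24.3 − 54.7) = -20459 J.
W_net = 8208 − 20459 = -12251 J (the counter-clockwise enclosed area).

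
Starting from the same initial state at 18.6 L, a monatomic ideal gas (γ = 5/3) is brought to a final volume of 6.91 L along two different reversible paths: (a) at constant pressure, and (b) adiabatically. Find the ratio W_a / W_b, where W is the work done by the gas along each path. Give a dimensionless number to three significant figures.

Path (a) isobaric: W = P₁(V₂ − V₁) → W_a/(P₁V₁) = -0.6285.
Path (b) adiabatic: W = P₁V₁(1 − (V₁/V₂)^(γ−1))/(γ−1) → W_b/(P₁V₁) = -1.403.
W_a / W_b = -0.6285 / -1.403 = 0.4481.

W_a / W_b ≈ 0.448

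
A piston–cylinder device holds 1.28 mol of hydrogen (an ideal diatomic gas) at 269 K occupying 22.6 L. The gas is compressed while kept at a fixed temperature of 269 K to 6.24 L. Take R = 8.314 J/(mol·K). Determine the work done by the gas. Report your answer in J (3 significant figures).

Isothermal: W = nRT ln(V₂/V₁).
W = (1.28)(8.314)(269) × ln(6.24/22.6)
  = 2863 × -1.287
W_by_gas = -3684 J.

W ≈ -3680 J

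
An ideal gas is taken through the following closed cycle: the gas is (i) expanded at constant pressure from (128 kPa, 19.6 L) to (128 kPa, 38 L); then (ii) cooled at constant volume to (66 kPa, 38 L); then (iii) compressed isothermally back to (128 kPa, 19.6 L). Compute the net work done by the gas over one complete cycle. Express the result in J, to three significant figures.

Leg (i): W = PΔV = (128)(38 − 19.6) = 2355 J.
Leg (ii): W = 0.
Leg (iii): W = PᵢVᵢ ln(V_f/Vᵢ) = (2508) ln(19.6/38) = -1660 J.
W_net = 2355 − 1660 = 694.8 J.

W_net ≈ 695 J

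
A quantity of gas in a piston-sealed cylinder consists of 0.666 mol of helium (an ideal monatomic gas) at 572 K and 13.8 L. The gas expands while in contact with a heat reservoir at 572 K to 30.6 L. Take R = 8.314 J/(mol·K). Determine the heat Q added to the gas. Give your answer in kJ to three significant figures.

Q ≈ 2.52 kJ

Isothermal ⇒ ΔU = 0, so Q = W = nRT ln(V₂/V₁).
Q = (0.666)(8.314)(572) ln(30.6/13.8) = 3167 × 0.7963 = 2522 J.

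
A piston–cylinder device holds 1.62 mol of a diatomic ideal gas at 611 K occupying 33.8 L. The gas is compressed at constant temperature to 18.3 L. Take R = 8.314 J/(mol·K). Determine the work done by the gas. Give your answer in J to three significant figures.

Isothermal: W = nRT ln(V₂/V₁).
W = (1.62)(8.314)(611) × ln(18.3/33.8)
  = 8229 × -0.6136
W_by_gas = -5049 J.

W ≈ -5050 J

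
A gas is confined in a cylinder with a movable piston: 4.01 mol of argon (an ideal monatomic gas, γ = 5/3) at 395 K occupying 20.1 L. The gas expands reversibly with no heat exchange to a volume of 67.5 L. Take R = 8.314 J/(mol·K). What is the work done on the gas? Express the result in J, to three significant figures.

Adiabatic: TV^(γ−1) = const with γ = 5/3.
T₂ = T₁ (V₁/V₂)^(γ−1) = 395 × (20.1/67.5)^0.667 = 395 × 0.4459 = 176.1 K.
W_by = nCᵥ(T₁ − T₂) = (4.01)(12.47)(395 − 176.1) = 10945 J.
Work on gas = −W_by = -10945 J.

W ≈ -10900 J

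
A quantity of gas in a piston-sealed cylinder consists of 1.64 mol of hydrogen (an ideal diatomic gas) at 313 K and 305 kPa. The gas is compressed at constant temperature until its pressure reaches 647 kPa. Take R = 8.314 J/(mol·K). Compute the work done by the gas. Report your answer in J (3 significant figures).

Isothermal process: W = nRT ln(V₂/V₁) = nRT ln(P₁/P₂).
W = (1.64)(8.314)(313) × ln(305/647)
  = 4268 × ln(0.4714) = 4268 × -0.752
W_by_gas = -3209 J.

W ≈ -3210 J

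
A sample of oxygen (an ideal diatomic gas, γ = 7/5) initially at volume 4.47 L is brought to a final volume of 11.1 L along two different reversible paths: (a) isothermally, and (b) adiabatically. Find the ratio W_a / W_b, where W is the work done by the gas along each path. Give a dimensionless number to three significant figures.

W_a / W_b ≈ 1.19

Path (a) isothermal: W = P₁V₁ ln(V₂/V₁) → W_a/(P₁V₁) = 0.9096.
Path (b) adiabatic: W = P₁V₁(1 − (V₁/V₂)^(γ−1))/(γ−1) → W_b/(P₁V₁) = 0.7625.
W_a / W_b = 0.9096 / 0.7625 = 1.193.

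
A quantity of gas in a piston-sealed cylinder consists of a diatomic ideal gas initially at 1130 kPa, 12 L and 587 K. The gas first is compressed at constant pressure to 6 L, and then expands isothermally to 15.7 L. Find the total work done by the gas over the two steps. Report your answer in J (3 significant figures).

W_total ≈ -258 J

Step 1 (isobaric): W = PΔV = (1130 kPa)(6 − 12 L) = -6780 J.
After step 1: P = 1130 kPa, V = 6 L, T = 293.5 K.
Step 2 (isothermal): W = P₁V₁ ln(V₂/V₁) = (6780) ln(15.7/6) = 6522 J.
W_total = -6780 + 6522 = -258.3 J.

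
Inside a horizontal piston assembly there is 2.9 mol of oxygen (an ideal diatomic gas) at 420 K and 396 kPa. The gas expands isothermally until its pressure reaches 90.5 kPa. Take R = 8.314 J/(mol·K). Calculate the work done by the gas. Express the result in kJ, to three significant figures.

Isothermal process: W = nRT ln(V₂/V₁) = nRT ln(P₁/P₂).
W = (2.9)(8.314)(420) × ln(396/90.5)
  = 10126 × ln(4.376) = 10126 × 1.476
W_by_gas = 14947 J.

W ≈ 14.9 kJ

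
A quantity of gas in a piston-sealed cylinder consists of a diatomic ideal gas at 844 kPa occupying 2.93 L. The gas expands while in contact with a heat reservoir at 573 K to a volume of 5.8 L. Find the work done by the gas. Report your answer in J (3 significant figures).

Isothermal: W = nRT ln(V₂/V₁) = P₁V₁ ln(V₂/V₁).
P₁V₁ = (844 kPa)(2.93 L) = 2473 J.
W = 2473 × ln(5.8/2.93) = 2473 × 0.6829
W_by_gas = 1689 J.

W ≈ 1690 J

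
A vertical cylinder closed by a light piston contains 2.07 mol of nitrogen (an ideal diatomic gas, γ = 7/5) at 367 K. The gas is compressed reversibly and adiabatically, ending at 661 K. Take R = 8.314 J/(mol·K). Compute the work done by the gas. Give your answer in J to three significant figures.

W ≈ -12600 J

Adiabatic ⇒ Q = 0, so W_by = −ΔU = nCᵥ(T₁ − T₂).
Cᵥ = 5R/2 = 20.79 J/(mol·K).
W = (2.07)(20.79)(367 − 661) = -12649 J.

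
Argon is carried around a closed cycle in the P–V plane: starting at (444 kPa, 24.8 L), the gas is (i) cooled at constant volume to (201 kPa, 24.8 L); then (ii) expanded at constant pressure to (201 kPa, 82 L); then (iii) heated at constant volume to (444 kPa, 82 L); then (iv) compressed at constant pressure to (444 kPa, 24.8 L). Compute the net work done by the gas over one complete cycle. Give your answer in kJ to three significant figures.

W_net ≈ -13.9 kJ

Constant-volume legs do no work.
W(ii) = (201)(82 − 24.8) = 11497 J; W(iv) = (444)(24.8 − 82) = -25397 J.
W_net = 11497 − 25397 = -13900 J (the counter-clockwise enclosed area).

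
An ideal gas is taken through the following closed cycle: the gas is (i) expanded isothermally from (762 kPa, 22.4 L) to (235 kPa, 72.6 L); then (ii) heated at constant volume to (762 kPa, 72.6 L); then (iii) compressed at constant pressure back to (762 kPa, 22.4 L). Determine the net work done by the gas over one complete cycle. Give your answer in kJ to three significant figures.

W_net ≈ -18.2 kJ

Leg (i): W = PᵢVᵢ ln(V_f/Vᵢ) = (17069) ln(72.6/22.4) = 20071 J.
Leg (ii): W = 0.
Leg (iii): W = PΔV = (762)(22.4 − 72.6) = -38252 J.
W_net = 20071 − 38252 = -18181 J.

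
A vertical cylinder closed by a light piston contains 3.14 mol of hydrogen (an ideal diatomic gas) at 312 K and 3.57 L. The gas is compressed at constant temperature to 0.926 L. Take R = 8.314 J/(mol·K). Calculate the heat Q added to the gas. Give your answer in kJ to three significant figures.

Q ≈ -11.0 kJ

Isothermal ⇒ ΔU = 0, so Q = W = nRT ln(V₂/V₁).
Q = (3.14)(8.314)(312) ln(0.926/3.57) = 8145 × -1.349 = -10991 J.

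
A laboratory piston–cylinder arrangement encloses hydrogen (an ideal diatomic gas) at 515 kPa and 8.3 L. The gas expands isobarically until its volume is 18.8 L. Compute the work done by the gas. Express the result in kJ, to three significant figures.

Isobaric: W = P ΔV.
W = (515 kPa)(18.8 − 8.3 L) = (515)(10.5) = 5408 J.

W ≈ 5.41 kJ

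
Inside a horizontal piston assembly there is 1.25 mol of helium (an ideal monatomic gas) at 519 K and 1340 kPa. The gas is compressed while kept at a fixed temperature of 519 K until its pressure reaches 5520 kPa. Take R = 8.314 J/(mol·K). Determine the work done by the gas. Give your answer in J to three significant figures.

Isothermal process: W = nRT ln(V₂/V₁) = nRT ln(P₁/P₂).
W = (1.25)(8.314)(519) × ln(1340/5520)
  = 5394 × ln(0.2428) = 5394 × -1.416
W_by_gas = -7636 J.

W ≈ -7640 J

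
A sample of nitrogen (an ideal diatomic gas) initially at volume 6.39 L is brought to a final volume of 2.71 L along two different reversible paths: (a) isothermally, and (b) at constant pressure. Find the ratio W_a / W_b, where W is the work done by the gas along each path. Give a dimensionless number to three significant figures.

Path (a) isothermal: W = P₁V₁ ln(V₂/V₁) → W_a/(P₁V₁) = -0.8578.
Path (b) isobaric: W = P₁(V₂ − V₁) → W_b/(P₁V₁) = -0.5759.
W_a / W_b = -0.8578 / -0.5759 = 1.489.

W_a / W_b ≈ 1.49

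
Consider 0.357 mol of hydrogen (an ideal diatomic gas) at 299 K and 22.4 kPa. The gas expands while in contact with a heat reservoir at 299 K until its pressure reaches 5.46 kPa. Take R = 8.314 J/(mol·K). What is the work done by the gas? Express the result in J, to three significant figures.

Isothermal process: W = nRT ln(V₂/V₁) = nRT ln(P₁/P₂).
W = (0.357)(8.314)(299) × ln(22.4/5.46)
  = 887.5 × ln(4.103) = 887.5 × 1.412
W_by_gas = 1253 J.

W ≈ 1250 J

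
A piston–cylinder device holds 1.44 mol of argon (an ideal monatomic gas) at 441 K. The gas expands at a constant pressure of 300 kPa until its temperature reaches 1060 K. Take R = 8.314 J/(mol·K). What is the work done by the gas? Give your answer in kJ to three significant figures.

Isobaric: W = P ΔV = nR ΔT.
W = (1.44)(8.314)(1060 − 441) = 7411 J.

W ≈ 7.41 kJ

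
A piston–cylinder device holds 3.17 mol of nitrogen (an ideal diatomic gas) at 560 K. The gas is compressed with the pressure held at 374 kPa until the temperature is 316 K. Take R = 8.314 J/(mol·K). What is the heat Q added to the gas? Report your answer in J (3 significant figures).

Q ≈ -22500 J

Isobaric: W = nRΔT = (3.17)(8.314)(-244) = -6431 J.
ΔU = nCᵥΔT with Cᵥ = 5R/2: ΔU = (3.17)(20.79)(-244) = -16077 J.
Q = ΔU + W = -16077 − 6431 = -22507 J.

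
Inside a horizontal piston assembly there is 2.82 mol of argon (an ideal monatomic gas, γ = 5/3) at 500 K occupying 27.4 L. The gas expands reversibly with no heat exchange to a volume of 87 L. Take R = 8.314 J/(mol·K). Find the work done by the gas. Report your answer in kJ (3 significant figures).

Adiabatic: TV^(γ−1) = const with γ = 5/3.
T₂ = T₁ (V₁/V₂)^(γ−1) = 500 × (27.4/87)^0.667 = 500 × 0.4629 = 231.5 K.
W_by = nCᵥ(T₁ − T₂) = (2.82)(12.47)(500 − 231.5) = 9444 J.

W ≈ 9.44 kJ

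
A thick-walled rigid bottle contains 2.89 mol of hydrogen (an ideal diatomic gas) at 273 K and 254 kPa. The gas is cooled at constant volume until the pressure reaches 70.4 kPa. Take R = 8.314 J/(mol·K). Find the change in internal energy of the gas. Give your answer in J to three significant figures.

Constant volume ⇒ W = 0, so Q = ΔU = nCᵥΔT with Cᵥ = 5R/2 = 20.79 J/(mol·K).
At constant V, T₂/T₁ = P₂/P₁ ⇒ ΔT = T₁(P₂/P₁ − 1) = 273·(70.4/254 − 1) = -197.3 K.
ΔU = (2.89)(20.79)(-197.3) = -11854 J.

ΔU ≈ -11900 J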